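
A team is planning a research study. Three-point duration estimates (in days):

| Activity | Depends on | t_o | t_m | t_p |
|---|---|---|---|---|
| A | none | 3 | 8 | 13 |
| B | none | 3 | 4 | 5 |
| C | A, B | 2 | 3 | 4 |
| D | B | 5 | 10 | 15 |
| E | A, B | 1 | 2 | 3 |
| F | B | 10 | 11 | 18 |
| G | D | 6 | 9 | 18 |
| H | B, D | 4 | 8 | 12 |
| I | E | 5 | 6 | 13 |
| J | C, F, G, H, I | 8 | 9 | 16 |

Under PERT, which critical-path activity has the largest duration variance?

G

te_A = (3 + 4·8 + 13)/6 = 48/6 = 8; σ²_A = ((13−3)/6)² = 2.778
te_B = (3 + 4·4 + 5)/6 = 24/6 = 4; σ²_B = ((5−3)/6)² = 0.111
te_C = (2 + 4·3 + 4)/6 = 18/6 = 3; σ²_C = ((4−2)/6)² = 0.111
te_D = (5 + 4·10 + 15)/6 = 60/6 = 10; σ²_D = ((15−5)/6)² = 2.778
te_E = (1 + 4·2 + 3)/6 = 12/6 = 2; σ²_E = ((3−1)/6)² = 0.111
te_F = (10 + 4·11 + 18)/6 = 72/6 = 12; σ²_F = ((18−10)/6)² = 1.778
te_G = (6 + 4·9 + 18)/6 = 60/6 = 10; σ²_G = ((18−6)/6)² = 4.000
te_H = (4 + 4·8 + 12)/6 = 48/6 = 8; σ²_H = ((12−4)/6)² = 1.778
te_I = (5 + 4·6 + 13)/6 = 42/6 = 7; σ²_I = ((13−5)/6)² = 1.778
te_J = (8 + 4·9 + 16)/6 = 60/6 = 10; σ²_J = ((16−8)/6)² = 1.778

Forward pass:
ES_A = 0; EF_A = 8
ES_B = 0; EF_B = 4
ES_C = max(EF_A=8, EF_B=4) = 8; EF_C = 8+3 = 11
ES_D = 4; EF_D = 4+10 = 14
ES_E = max(EF_A=8, EF_B=4) = 8; EF_E = 8+2 = 10
ES_F = 4; EF_F = 4+12 = 16
ES_G = 14; EF_G = 14+10 = 24
ES_H = max(EF_B=4, EF_D=14) = 14; EF_H = 14+8 = 22
ES_I = 10; EF_I = 10+7 = 17
ES_J = max(EF_C=11, EF_F=16, EF_G=24, EF_H=22, EF_I=17) = 24; EF_J = 24+10 = 34
Expected project duration μ = 34 days. Critical path: B → D → G → J.

Variances on critical path: σ²_B=0.111, σ²_D=2.778, σ²_G=4.000, σ²_J=1.778.
Largest is σ²_G = 4.000.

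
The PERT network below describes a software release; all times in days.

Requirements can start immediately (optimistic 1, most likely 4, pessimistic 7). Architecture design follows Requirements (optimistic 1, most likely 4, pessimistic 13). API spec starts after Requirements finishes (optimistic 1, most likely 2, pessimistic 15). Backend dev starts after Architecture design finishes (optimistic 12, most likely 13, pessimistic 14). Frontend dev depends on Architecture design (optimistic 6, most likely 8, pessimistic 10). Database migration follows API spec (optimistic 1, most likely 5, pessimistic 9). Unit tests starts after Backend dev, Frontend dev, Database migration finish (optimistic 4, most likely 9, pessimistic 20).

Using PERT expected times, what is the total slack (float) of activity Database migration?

te_Requirements = (1 + 4·4 + 7)/6 = 24/6 = 4
te_Architecture design = (1 + 4·4 + 13)/6 = 30/6 = 5
te_API spec = (1 + 4·2 + 15)/6 = 24/6 = 4
te_Backend dev = (12 + 4·13 + 14)/6 = 78/6 = 13
te_Frontend dev = (6 + 4·8 + 10)/6 = 48/6 = 8
te_Database migration = (1 + 4·5 + 9)/6 = 30/6 = 5
te_Unit tests = (4 + 4·9 + 20)/6 = 60/6 = 10

Forward pass:
ES_Requirements = 0; EF_Requirements = 4
ES_Architecture design = 4; EF_Architecture design = 4+5 = 9
ES_API spec = 4; EF_API spec = 4+4 = 8
ES_Backend dev = 9; EF_Backend dev = 9+13 = 22
ES_Frontend dev = 9; EF_Frontend dev = 9+8 = 17
ES_Database migration = 8; EF_Database migration = 8+5 = 13
ES_Unit tests = max(EF_Backend dev=22, EF_Frontend dev=17, EF_Database migration=13) = 22; EF_Unit tests = 22+10 = 32
Expected project duration μ = 32 days. Critical path: Requirements → Architecture design → Backend dev → Unit tests.

Backward pass:
LF_Unit tests = 32; LS_Unit tests = 32−10 = 22
LF_Database migration = LS_Unit tests = 22; LS_Database migration = 22−5 = 17
LF_Frontend dev = LS_Unit tests = 22; LS_Frontend dev = 22−8 = 14
LF_Backend dev = LS_Unit tests = 22; LS_Backend dev = 22−13 = 9
LF_API spec = LS_Database migration = 17; LS_API spec = 17−4 = 13
LF_Architecture design = min(LS_Backend dev=9, LS_Frontend dev=14) = 9; LS_Architecture design = 9−5 = 4
LF_Requirements = min(LS_Architecture design=4, LS_API spec=13) = 4; LS_Requirements = 4−4 = 0
Slack_Database migration = LS_Database migration − ES_Database migration = 17 − 8 = 9

9 days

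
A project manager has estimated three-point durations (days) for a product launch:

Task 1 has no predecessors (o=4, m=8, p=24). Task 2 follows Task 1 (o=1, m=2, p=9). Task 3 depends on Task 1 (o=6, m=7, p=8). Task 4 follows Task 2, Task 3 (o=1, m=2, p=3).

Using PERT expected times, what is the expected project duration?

te_Task 1 = (4 + 4·8 + 24)/6 = 60/6 = 10
te_Task 2 = (1 + 4·2 + 9)/6 = 18/6 = 3
te_Task 3 = (6 + 4·7 + 8)/6 = 42/6 = 7
te_Task 4 = (1 + 4·2 + 3)/6 = 12/6 = 2

Forward pass:
ES_Task 1 = 0; EF_Task 1 = 10
ES_Task 2 = 10; EF_Task 2 = 10+3 = 13
ES_Task 3 = 10; EF_Task 3 = 10+7 = 17
ES_Task 4 = max(EF_Task 2=13, EF_Task 3=17) = 17; EF_Task 4 = 17+2 = 19
Expected project duration μ = 19 days. Critical path: Task 1 → Task 3 → Task 4.

19 days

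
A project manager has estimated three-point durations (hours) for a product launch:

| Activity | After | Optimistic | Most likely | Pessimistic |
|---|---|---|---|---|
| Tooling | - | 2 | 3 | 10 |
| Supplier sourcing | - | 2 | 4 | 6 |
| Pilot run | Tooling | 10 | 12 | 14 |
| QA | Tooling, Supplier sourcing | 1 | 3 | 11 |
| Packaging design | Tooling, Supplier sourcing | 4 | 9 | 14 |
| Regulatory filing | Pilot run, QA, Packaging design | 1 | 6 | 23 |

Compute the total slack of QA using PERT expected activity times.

8 hours

te_Tooling = (2 + 4·3 + 10)/6 = 24/6 = 4
te_Supplier sourcing = (2 + 4·4 + 6)/6 = 24/6 = 4
te_Pilot run = (10 + 4·12 + 14)/6 = 72/6 = 12
te_QA = (1 + 4·3 + 11)/6 = 24/6 = 4
te_Packaging design = (4 + 4·9 + 14)/6 = 54/6 = 9
te_Regulatory filing = (1 + 4·6 + 23)/6 = 48/6 = 8

Forward pass:
ES_Tooling = 0; EF_Tooling = 4
ES_Supplier sourcing = 0; EF_Supplier sourcing = 4
ES_Pilot run = 4; EF_Pilot run = 4+12 = 16
ES_QA = max(EF_Tooling=4, EF_Supplier sourcing=4) = 4; EF_QA = 4+4 = 8
ES_Packaging design = max(EF_Tooling=4, EF_Supplier sourcing=4) = 4; EF_Packaging design = 4+9 = 13
ES_Regulatory filing = max(EF_Pilot run=16, EF_QA=8, EF_Packaging design=13) = 16; EF_Regulatory filing = 16+8 = 24
Expected project duration μ = 24 hours. Critical path: Tooling → Pilot run → Regulatory filing.

Backward pass:
LF_Regulatory filing = 24; LS_Regulatory filing = 24−8 = 16
LF_Packaging design = LS_Regulatory filing = 16; LS_Packaging design = 16−9 = 7
LF_QA = LS_Regulatory filing = 16; LS_QA = 16−4 = 12
LF_Pilot run = LS_Regulatory filing = 16; LS_Pilot run = 16−12 = 4
LF_Supplier sourcing = min(LS_QA=12, LS_Packaging design=7) = 7; LS_Supplier sourcing = 7−4 = 3
LF_Tooling = min(LS_Pilot run=4, LS_QA=12, LS_Packaging design=7) = 4; LS_Tooling = 4−4 = 0
Slack_QA = LS_QA − ES_QA = 12 − 4 = 8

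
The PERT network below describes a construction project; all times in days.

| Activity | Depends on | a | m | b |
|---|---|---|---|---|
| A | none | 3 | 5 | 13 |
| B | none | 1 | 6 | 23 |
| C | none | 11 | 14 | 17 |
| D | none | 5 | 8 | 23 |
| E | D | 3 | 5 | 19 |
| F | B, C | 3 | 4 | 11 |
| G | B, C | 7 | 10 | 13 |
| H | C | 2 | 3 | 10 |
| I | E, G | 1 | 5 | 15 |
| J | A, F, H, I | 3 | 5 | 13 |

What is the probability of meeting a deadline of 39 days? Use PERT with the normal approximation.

te_A = (3 + 4·5 + 13)/6 = 36/6 = 6; σ²_A = ((13−3)/6)² = 2.778
te_B = (1 + 4·6 + 23)/6 = 48/6 = 8; σ²_B = ((23−1)/6)² = 13.444
te_C = (11 + 4·14 + 17)/6 = 84/6 = 14; σ²_C = ((17−11)/6)² = 1.000
te_D = (5 + 4·8 + 23)/6 = 60/6 = 10; σ²_D = ((23−5)/6)² = 9.000
te_E = (3 + 4·5 + 19)/6 = 42/6 = 7; σ²_E = ((19−3)/6)² = 7.111
te_F = (3 + 4·4 + 11)/6 = 30/6 = 5; σ²_F = ((11−3)/6)² = 1.778
te_G = (7 + 4·10 + 13)/6 = 60/6 = 10; σ²_G = ((13−7)/6)² = 1.000
te_H = (2 + 4·3 + 10)/6 = 24/6 = 4; σ²_H = ((10−2)/6)² = 1.778
te_I = (1 + 4·5 + 15)/6 = 36/6 = 6; σ²_I = ((15−1)/6)² = 5.444
te_J = (3 + 4·5 + 13)/6 = 36/6 = 6; σ²_J = ((13−3)/6)² = 2.778

Forward pass:
ES_A = 0; EF_A = 6
ES_B = 0; EF_B = 8
ES_C = 0; EF_C = 14
ES_D = 0; EF_D = 10
ES_E = 10; EF_E = 10+7 = 17
ES_F = max(EF_B=8, EF_C=14) = 14; EF_F = 14+5 = 19
ES_G = max(EF_B=8, EF_C=14) = 14; EF_G = 14+10 = 24
ES_H = 14; EF_H = 14+4 = 18
ES_I = max(EF_E=17, EF_G=24) = 24; EF_I = 24+6 = 30
ES_J = max(EF_A=6, EF_F=19, EF_H=18, EF_I=30) = 30; EF_J = 30+6 = 36
Expected project duration μ = 36 days. Critical path: C → G → I → J.

Variance along critical path = 1.000 + 1.000 + 5.444 + 2.778 = 10.222; σ = √10.222 = 3.197 days.
Z = (39 − 36) / 3.197 = 0.938
P(T ≤ 39) = Φ(0.938) ≈ 0.826

0.826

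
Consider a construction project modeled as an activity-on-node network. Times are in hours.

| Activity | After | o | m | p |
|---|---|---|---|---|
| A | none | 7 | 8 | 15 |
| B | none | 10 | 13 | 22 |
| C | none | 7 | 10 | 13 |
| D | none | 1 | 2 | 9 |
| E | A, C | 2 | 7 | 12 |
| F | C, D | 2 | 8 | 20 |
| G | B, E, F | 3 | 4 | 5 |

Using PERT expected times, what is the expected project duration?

23 hours

te_A = (7 + 4·8 + 15)/6 = 54/6 = 9
te_B = (10 + 4·13 + 22)/6 = 84/6 = 14
te_C = (7 + 4·10 + 13)/6 = 60/6 = 10
te_D = (1 + 4·2 + 9)/6 = 18/6 = 3
te_E = (2 + 4·7 + 12)/6 = 42/6 = 7
te_F = (2 + 4·8 + 20)/6 = 54/6 = 9
te_G = (3 + 4·4 + 5)/6 = 24/6 = 4

Forward pass:
ES_A = 0; EF_A = 9
ES_B = 0; EF_B = 14
ES_C = 0; EF_C = 10
ES_D = 0; EF_D = 3
ES_E = max(EF_A=9, EF_C=10) = 10; EF_E = 10+7 = 17
ES_F = max(EF_C=10, EF_D=3) = 10; EF_F = 10+9 = 19
ES_G = max(EF_B=14, EF_E=17, EF_F=19) = 19; EF_G = 19+4 = 23
Expected project duration μ = 23 hours. Critical path: C → F → G.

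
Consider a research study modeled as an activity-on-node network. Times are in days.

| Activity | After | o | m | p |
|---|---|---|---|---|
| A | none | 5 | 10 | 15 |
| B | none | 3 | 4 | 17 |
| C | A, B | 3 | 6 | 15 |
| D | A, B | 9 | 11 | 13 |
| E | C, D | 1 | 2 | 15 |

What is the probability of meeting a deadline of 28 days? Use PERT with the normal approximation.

te_A = (5 + 4·10 + 15)/6 = 60/6 = 10; σ²_A = ((15−5)/6)² = 2.778
te_B = (3 + 4·4 + 17)/6 = 36/6 = 6; σ²_B = ((17−3)/6)² = 5.444
te_C = (3 + 4·6 + 15)/6 = 42/6 = 7; σ²_C = ((15−3)/6)² = 4.000
te_D = (9 + 4·11 + 13)/6 = 66/6 = 11; σ²_D = ((13−9)/6)² = 0.444
te_E = (1 + 4·2 + 15)/6 = 24/6 = 4; σ²_E = ((15−1)/6)² = 5.444

Forward pass:
ES_A = 0; EF_A = 10
ES_B = 0; EF_B = 6
ES_C = max(EF_A=10, EF_B=6) = 10; EF_C = 10+7 = 17
ES_D = max(EF_A=10, EF_B=6) = 10; EF_D = 10+11 = 21
ES_E = max(EF_C=17, EF_D=21) = 21; EF_E = 21+4 = 25
Expected project duration μ = 25 days. Critical path: A → D → E.

Variance along critical path = 2.778 + 0.444 + 5.444 = 8.667; σ = √8.667 = 2.944 days.
Z = (28 − 25) / 2.944 = 1.019
P(T ≤ 28) = Φ(1.019) ≈ 0.846

0.846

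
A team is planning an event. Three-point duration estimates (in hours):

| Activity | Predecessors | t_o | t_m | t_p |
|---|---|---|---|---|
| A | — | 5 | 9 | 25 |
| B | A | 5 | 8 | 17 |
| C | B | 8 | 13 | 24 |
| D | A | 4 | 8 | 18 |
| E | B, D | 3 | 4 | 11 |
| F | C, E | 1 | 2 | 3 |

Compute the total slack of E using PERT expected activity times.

9 hours

te_A = (5 + 4·9 + 25)/6 = 66/6 = 11
te_B = (5 + 4·8 + 17)/6 = 54/6 = 9
te_C = (8 + 4·13 + 24)/6 = 84/6 = 14
te_D = (4 + 4·8 + 18)/6 = 54/6 = 9
te_E = (3 + 4·4 + 11)/6 = 30/6 = 5
te_F = (1 + 4·2 + 3)/6 = 12/6 = 2

Forward pass:
ES_A = 0; EF_A = 11
ES_B = 11; EF_B = 11+9 = 20
ES_C = 20; EF_C = 20+14 = 34
ES_D = 11; EF_D = 11+9 = 20
ES_E = max(EF_B=20, EF_D=20) = 20; EF_E = 20+5 = 25
ES_F = max(EF_C=34, EF_E=25) = 34; EF_F = 34+2 = 36
Expected project duration μ = 36 hours. Critical path: A → B → C → F.

Backward pass:
LF_F = 36; LS_F = 36−2 = 34
LF_E = LS_F = 34; LS_E = 34−5 = 29
LF_D = LS_E = 29; LS_D = 29−9 = 20
LF_C = LS_F = 34; LS_C = 34−14 = 20
LF_B = min(LS_C=20, LS_E=29) = 20; LS_B = 20−9 = 11
LF_A = min(LS_B=11, LS_D=20) = 11; LS_A = 11−11 = 0
Slack_E = LS_E − ES_E = 29 − 20 = 9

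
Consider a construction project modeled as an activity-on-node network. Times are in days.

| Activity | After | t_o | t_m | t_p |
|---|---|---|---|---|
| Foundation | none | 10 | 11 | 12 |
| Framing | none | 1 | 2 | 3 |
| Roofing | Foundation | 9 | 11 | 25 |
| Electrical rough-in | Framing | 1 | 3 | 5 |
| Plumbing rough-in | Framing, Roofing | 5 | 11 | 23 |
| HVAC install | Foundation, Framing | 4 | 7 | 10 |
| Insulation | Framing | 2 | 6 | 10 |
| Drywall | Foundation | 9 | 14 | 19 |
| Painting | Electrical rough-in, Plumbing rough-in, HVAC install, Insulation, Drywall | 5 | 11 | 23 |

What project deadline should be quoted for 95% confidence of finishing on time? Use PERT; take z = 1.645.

te_Foundation = (10 + 4·11 + 12)/6 = 66/6 = 11; σ²_Foundation = ((12−10)/6)² = 0.111
te_Framing = (1 + 4·2 + 3)/6 = 12/6 = 2; σ²_Framing = ((3−1)/6)² = 0.111
te_Roofing = (9 + 4·11 + 25)/6 = 78/6 = 13; σ²_Roofing = ((25−9)/6)² = 7.111
te_Electrical rough-in = (1 + 4·3 + 5)/6 = 18/6 = 3; σ²_Electrical rough-in = ((5−1)/6)² = 0.444
te_Plumbing rough-in = (5 + 4·11 + 23)/6 = 72/6 = 12; σ²_Plumbing rough-in = ((23−5)/6)² = 9.000
te_HVAC install = (4 + 4·7 + 10)/6 = 42/6 = 7; σ²_HVAC install = ((10−4)/6)² = 1.000
te_Insulation = (2 + 4·6 + 10)/6 = 36/6 = 6; σ²_Insulation = ((10−2)/6)² = 1.778
te_Drywall = (9 + 4·14 + 19)/6 = 84/6 = 14; σ²_Drywall = ((19−9)/6)² = 2.778
te_Painting = (5 + 4·11 + 23)/6 = 72/6 = 12; σ²_Painting = ((23−5)/6)² = 9.000

Forward pass:
ES_Foundation = 0; EF_Foundation = 11
ES_Framing = 0; EF_Framing = 2
ES_Roofing = 11; EF_Roofing = 11+13 = 24
ES_Electrical rough-in = 2; EF_Electrical rough-in = 2+3 = 5
ES_Plumbing rough-in = max(EF_Framing=2, EF_Roofing=24) = 24; EF_Plumbing rough-in = 24+12 = 36
ES_HVAC install = max(EF_Foundation=11, EF_Framing=2) = 11; EF_HVAC install = 11+7 = 18
ES_Insulation = 2; EF_Insulation = 2+6 = 8
ES_Drywall = 11; EF_Drywall = 11+14 = 25
ES_Painting = max(EF_Electrical rough-in=5, EF_Plumbing rough-in=36, EF_HVAC install=18, EF_Insulation=8, EF_Drywall=25) = 36; EF_Painting = 36+12 = 48
Expected project duration μ = 48 days. Critical path: Foundation → Roofing → Plumbing rough-in → Painting.

Variance along critical path = 0.111 + 7.111 + 9.000 + 9.000 = 25.222; σ = 5.022 days.
D = μ + z·σ = 48 + 1.645·5.022 = 56.3 days

56.3 days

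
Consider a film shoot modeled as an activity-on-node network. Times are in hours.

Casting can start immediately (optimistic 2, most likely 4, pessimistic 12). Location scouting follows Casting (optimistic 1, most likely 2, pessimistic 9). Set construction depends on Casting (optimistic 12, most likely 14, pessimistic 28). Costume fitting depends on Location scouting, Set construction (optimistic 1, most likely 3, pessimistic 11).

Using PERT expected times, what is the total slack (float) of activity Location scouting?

13 hours

te_Casting = (2 + 4·4 + 12)/6 = 30/6 = 5
te_Location scouting = (1 + 4·2 + 9)/6 = 18/6 = 3
te_Set construction = (12 + 4·14 + 28)/6 = 96/6 = 16
te_Costume fitting = (1 + 4·3 + 11)/6 = 24/6 = 4

Forward pass:
ES_Casting = 0; EF_Casting = 5
ES_Location scouting = 5; EF_Location scouting = 5+3 = 8
ES_Set construction = 5; EF_Set construction = 5+16 = 21
ES_Costume fitting = max(EF_Location scouting=8, EF_Set construction=21) = 21; EF_Costume fitting = 21+4 = 25
Expected project duration μ = 25 hours. Critical path: Casting → Set construction → Costume fitting.

Backward pass:
LF_Costume fitting = 25; LS_Costume fitting = 25−4 = 21
LF_Set construction = LS_Costume fitting = 21; LS_Set construction = 21−16 = 5
LF_Location scouting = LS_Costume fitting = 21; LS_Location scouting = 21−3 = 18
LF_Casting = min(LS_Location scouting=18, LS_Set construction=5) = 5; LS_Casting = 5−5 = 0
Slack_Location scouting = LS_Location scouting − ES_Location scouting = 18 − 5 = 13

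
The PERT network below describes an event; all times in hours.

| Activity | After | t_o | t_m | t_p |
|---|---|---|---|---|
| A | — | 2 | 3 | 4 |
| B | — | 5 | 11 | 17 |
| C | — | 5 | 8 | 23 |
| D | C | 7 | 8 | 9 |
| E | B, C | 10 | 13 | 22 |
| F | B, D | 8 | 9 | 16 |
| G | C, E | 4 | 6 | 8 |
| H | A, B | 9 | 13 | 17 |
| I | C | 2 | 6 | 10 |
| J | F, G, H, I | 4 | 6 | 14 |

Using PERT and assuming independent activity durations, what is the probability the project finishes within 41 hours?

0.815

te_A = (2 + 4·3 + 4)/6 = 18/6 = 3; σ²_A = ((4−2)/6)² = 0.111
te_B = (5 + 4·11 + 17)/6 = 66/6 = 11; σ²_B = ((17−5)/6)² = 4.000
te_C = (5 + 4·8 + 23)/6 = 60/6 = 10; σ²_C = ((23−5)/6)² = 9.000
te_D = (7 + 4·8 + 9)/6 = 48/6 = 8; σ²_D = ((9−7)/6)² = 0.111
te_E = (10 + 4·13 + 22)/6 = 84/6 = 14; σ²_E = ((22−10)/6)² = 4.000
te_F = (8 + 4·9 + 16)/6 = 60/6 = 10; σ²_F = ((16−8)/6)² = 1.778
te_G = (4 + 4·6 + 8)/6 = 36/6 = 6; σ²_G = ((8−4)/6)² = 0.444
te_H = (9 + 4·13 + 17)/6 = 78/6 = 13; σ²_H = ((17−9)/6)² = 1.778
te_I = (2 + 4·6 + 10)/6 = 36/6 = 6; σ²_I = ((10−2)/6)² = 1.778
te_J = (4 + 4·6 + 14)/6 = 42/6 = 7; σ²_J = ((14−4)/6)² = 2.778

Forward pass:
ES_A = 0; EF_A = 3
ES_B = 0; EF_B = 11
ES_C = 0; EF_C = 10
ES_D = 10; EF_D = 10+8 = 18
ES_E = max(EF_B=11, EF_C=10) = 11; EF_E = 11+14 = 25
ES_F = max(EF_B=11, EF_D=18) = 18; EF_F = 18+10 = 28
ES_G = max(EF_C=10, EF_E=25) = 25; EF_G = 25+6 = 31
ES_H = max(EF_A=3, EF_B=11) = 11; EF_H = 11+13 = 24
ES_I = 10; EF_I = 10+6 = 16
ES_J = max(EF_F=28, EF_G=31, EF_H=24, EF_I=16) = 31; EF_J = 31+7 = 38
Expected project duration μ = 38 hours. Critical path: B → E → G → J.

Variance along critical path = 4.000 + 4.000 + 0.444 + 2.778 = 11.222; σ = √11.222 = 3.350 hours.
Z = (41 − 38) / 3.350 = 0.896
P(T ≤ 41) = Φ(0.896) ≈ 0.815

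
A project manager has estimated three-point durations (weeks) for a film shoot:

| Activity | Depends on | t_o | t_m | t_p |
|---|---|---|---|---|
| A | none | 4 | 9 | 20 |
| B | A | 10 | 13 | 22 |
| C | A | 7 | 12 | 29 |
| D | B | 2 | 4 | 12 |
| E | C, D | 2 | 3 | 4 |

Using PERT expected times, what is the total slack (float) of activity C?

5 weeks

te_A = (4 + 4·9 + 20)/6 = 60/6 = 10
te_B = (10 + 4·13 + 22)/6 = 84/6 = 14
te_C = (7 + 4·12 + 29)/6 = 84/6 = 14
te_D = (2 + 4·4 + 12)/6 = 30/6 = 5
te_E = (2 + 4·3 + 4)/6 = 18/6 = 3

Forward pass:
ES_A = 0; EF_A = 10
ES_B = 10; EF_B = 10+14 = 24
ES_C = 10; EF_C = 10+14 = 24
ES_D = 24; EF_D = 24+5 = 29
ES_E = max(EF_C=24, EF_D=29) = 29; EF_E = 29+3 = 32
Expected project duration μ = 32 weeks. Critical path: A → B → D → E.

Backward pass:
LF_E = 32; LS_E = 32−3 = 29
LF_D = LS_E = 29; LS_D = 29−5 = 24
LF_C = LS_E = 29; LS_C = 29−14 = 15
LF_B = LS_D = 24; LS_B = 24−14 = 10
LF_A = min(LS_B=10, LS_C=15) = 10; LS_A = 10−10 = 0
Slack_C = LS_C − ES_C = 15 − 10 = 5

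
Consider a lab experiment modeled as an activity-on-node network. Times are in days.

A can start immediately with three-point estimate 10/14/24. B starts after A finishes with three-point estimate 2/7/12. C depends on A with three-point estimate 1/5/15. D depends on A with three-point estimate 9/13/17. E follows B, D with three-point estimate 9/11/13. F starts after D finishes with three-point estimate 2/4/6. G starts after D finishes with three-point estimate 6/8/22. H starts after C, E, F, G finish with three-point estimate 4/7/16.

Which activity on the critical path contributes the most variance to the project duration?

A

te_A = (10 + 4·14 + 24)/6 = 90/6 = 15; σ²_A = ((24−10)/6)² = 5.444
te_B = (2 + 4·7 + 12)/6 = 42/6 = 7; σ²_B = ((12−2)/6)² = 2.778
te_C = (1 + 4·5 + 15)/6 = 36/6 = 6; σ²_C = ((15−1)/6)² = 5.444
te_D = (9 + 4·13 + 17)/6 = 78/6 = 13; σ²_D = ((17−9)/6)² = 1.778
te_E = (9 + 4·11 + 13)/6 = 66/6 = 11; σ²_E = ((13−9)/6)² = 0.444
te_F = (2 + 4·4 + 6)/6 = 24/6 = 4; σ²_F = ((6−2)/6)² = 0.444
te_G = (6 + 4·8 + 22)/6 = 60/6 = 10; σ²_G = ((22−6)/6)² = 7.111
te_H = (4 + 4·7 + 16)/6 = 48/6 = 8; σ²_H = ((16−4)/6)² = 4.000

Forward pass:
ES_A = 0; EF_A = 15
ES_B = 15; EF_B = 15+7 = 22
ES_C = 15; EF_C = 15+6 = 21
ES_D = 15; EF_D = 15+13 = 28
ES_E = max(EF_B=22, EF_D=28) = 28; EF_E = 28+11 = 39
ES_F = 28; EF_F = 28+4 = 32
ES_G = 28; EF_G = 28+10 = 38
ES_H = max(EF_C=21, EF_E=39, EF_F=32, EF_G=38) = 39; EF_H = 39+8 = 47
Expected project duration μ = 47 days. Critical path: A → D → E → H.

Variances on critical path: σ²_A=5.444, σ²_D=1.778, σ²_E=0.444, σ²_H=4.000.
Largest is σ²_A = 5.444.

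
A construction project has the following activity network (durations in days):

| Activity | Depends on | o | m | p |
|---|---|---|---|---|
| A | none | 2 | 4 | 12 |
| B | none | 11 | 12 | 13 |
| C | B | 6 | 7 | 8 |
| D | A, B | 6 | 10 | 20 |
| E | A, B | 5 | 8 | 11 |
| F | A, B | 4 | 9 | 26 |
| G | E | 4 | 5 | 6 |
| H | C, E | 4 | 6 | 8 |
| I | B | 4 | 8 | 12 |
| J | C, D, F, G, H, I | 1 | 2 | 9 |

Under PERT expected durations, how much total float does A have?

7 days

te_A = (2 + 4·4 + 12)/6 = 30/6 = 5
te_B = (11 + 4·12 + 13)/6 = 72/6 = 12
te_C = (6 + 4·7 + 8)/6 = 42/6 = 7
te_D = (6 + 4·10 + 20)/6 = 66/6 = 11
te_E = (5 + 4·8 + 11)/6 = 48/6 = 8
te_F = (4 + 4·9 + 26)/6 = 66/6 = 11
te_G = (4 + 4·5 + 6)/6 = 30/6 = 5
te_H = (4 + 4·6 + 8)/6 = 36/6 = 6
te_I = (4 + 4·8 + 12)/6 = 48/6 = 8
te_J = (1 + 4·2 + 9)/6 = 18/6 = 3

Forward pass:
ES_A = 0; EF_A = 5
ES_B = 0; EF_B = 12
ES_C = 12; EF_C = 12+7 = 19
ES_D = max(EF_A=5, EF_B=12) = 12; EF_D = 12+11 = 23
ES_E = max(EF_A=5, EF_B=12) = 12; EF_E = 12+8 = 20
ES_F = max(EF_A=5, EF_B=12) = 12; EF_F = 12+11 = 23
ES_G = 20; EF_G = 20+5 = 25
ES_H = max(EF_C=19, EF_E=20) = 20; EF_H = 20+6 = 26
ES_I = 12; EF_I = 12+8 = 20
ES_J = max(EF_C=19, EF_D=23, EF_F=23, EF_G=25, EF_H=26, EF_I=20) = 26; EF_J = 26+3 = 29
Expected project duration μ = 29 days. Critical path: B → E → H → J.

Backward pass:
LF_J = 29; LS_J = 29−3 = 26
LF_I = LS_J = 26; LS_I = 26−8 = 18
LF_H = LS_J = 26; LS_H = 26−6 = 20
LF_G = LS_J = 26; LS_G = 26−5 = 21
LF_F = LS_J = 26; LS_F = 26−11 = 15
LF_E = min(LS_G=21, LS_H=20) = 20; LS_E = 20−8 = 12
LF_D = LS_J = 26; LS_D = 26−11 = 15
LF_C = min(LS_H=20, LS_J=26) = 20; LS_C = 20−7 = 13
LF_B = min(LS_C=13, LS_D=15, LS_E=12, LS_F=15, LS_I=18) = 12; LS_B = 12−12 = 0
LF_A = min(LS_D=15, LS_E=12, LS_F=15) = 12; LS_A = 12−5 = 7
Slack_A = LS_A − ES_A = 7 − 0 = 7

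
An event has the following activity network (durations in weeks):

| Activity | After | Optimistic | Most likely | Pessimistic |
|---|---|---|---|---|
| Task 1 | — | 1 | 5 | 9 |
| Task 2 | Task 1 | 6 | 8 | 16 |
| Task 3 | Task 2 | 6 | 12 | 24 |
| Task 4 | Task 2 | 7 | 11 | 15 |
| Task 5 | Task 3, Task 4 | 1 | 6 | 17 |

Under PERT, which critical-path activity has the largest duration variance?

Task 3

te_Task 1 = (1 + 4·5 + 9)/6 = 30/6 = 5; σ²_Task 1 = ((9−1)/6)² = 1.778
te_Task 2 = (6 + 4·8 + 16)/6 = 54/6 = 9; σ²_Task 2 = ((16−6)/6)² = 2.778
te_Task 3 = (6 + 4·12 + 24)/6 = 78/6 = 13; σ²_Task 3 = ((24−6)/6)² = 9.000
te_Task 4 = (7 + 4·11 + 15)/6 = 66/6 = 11; σ²_Task 4 = ((15−7)/6)² = 1.778
te_Task 5 = (1 + 4·6 + 17)/6 = 42/6 = 7; σ²_Task 5 = ((17−1)/6)² = 7.111

Forward pass:
ES_Task 1 = 0; EF_Task 1 = 5
ES_Task 2 = 5; EF_Task 2 = 5+9 = 14
ES_Task 3 = 14; EF_Task 3 = 14+13 = 27
ES_Task 4 = 14; EF_Task 4 = 14+11 = 25
ES_Task 5 = max(EF_Task 3=27, EF_Task 4=25) = 27; EF_Task 5 = 27+7 = 34
Expected project duration μ = 34 weeks. Critical path: Task 1 → Task 2 → Task 3 → Task 5.

Variances on critical path: σ²_Task 1=1.778, σ²_Task 2=2.778, σ²_Task 3=9.000, σ²_Task 5=7.111.
Largest is σ²_Task 3 = 9.000.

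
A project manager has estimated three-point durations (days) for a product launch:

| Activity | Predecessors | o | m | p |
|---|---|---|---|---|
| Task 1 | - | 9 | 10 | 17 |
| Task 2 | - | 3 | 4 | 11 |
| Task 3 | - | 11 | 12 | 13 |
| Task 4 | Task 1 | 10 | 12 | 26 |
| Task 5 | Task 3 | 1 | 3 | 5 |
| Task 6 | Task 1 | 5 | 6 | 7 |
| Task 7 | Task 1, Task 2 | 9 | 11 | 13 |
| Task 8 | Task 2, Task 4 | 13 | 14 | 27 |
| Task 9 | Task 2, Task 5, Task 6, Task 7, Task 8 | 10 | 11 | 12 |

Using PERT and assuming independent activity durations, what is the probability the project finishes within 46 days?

0.057

te_Task 1 = (9 + 4·10 + 17)/6 = 66/6 = 11; σ²_Task 1 = ((17−9)/6)² = 1.778
te_Task 2 = (3 + 4·4 + 11)/6 = 30/6 = 5; σ²_Task 2 = ((11−3)/6)² = 1.778
te_Task 3 = (11 + 4·12 + 13)/6 = 72/6 = 12; σ²_Task 3 = ((13−11)/6)² = 0.111
te_Task 4 = (10 + 4·12 + 26)/6 = 84/6 = 14; σ²_Task 4 = ((26−10)/6)² = 7.111
te_Task 5 = (1 + 4·3 + 5)/6 = 18/6 = 3; σ²_Task 5 = ((5−1)/6)² = 0.444
te_Task 6 = (5 + 4·6 + 7)/6 = 36/6 = 6; σ²_Task 6 = ((7−5)/6)² = 0.111
te_Task 7 = (9 + 4·11 + 13)/6 = 66/6 = 11; σ²_Task 7 = ((13−9)/6)² = 0.444
te_Task 8 = (13 + 4·14 + 27)/6 = 96/6 = 16; σ²_Task 8 = ((27−13)/6)² = 5.444
te_Task 9 = (10 + 4·11 + 12)/6 = 66/6 = 11; σ²_Task 9 = ((12−10)/6)² = 0.111

Forward pass:
ES_Task 1 = 0; EF_Task 1 = 11
ES_Task 2 = 0; EF_Task 2 = 5
ES_Task 3 = 0; EF_Task 3 = 12
ES_Task 4 = 11; EF_Task 4 = 11+14 = 25
ES_Task 5 = 12; EF_Task 5 = 12+3 = 15
ES_Task 6 = 11; EF_Task 6 = 11+6 = 17
ES_Task 7 = max(EF_Task 1=11, EF_Task 2=5) = 11; EF_Task 7 = 11+11 = 22
ES_Task 8 = max(EF_Task 2=5, EF_Task 4=25) = 25; EF_Task 8 = 25+16 = 41
ES_Task 9 = max(EF_Task 2=5, EF_Task 5=15, EF_Task 6=17, EF_Task 7=22, EF_Task 8=41) = 41; EF_Task 9 = 41+11 = 52
Expected project duration μ = 52 days. Critical path: Task 1 → Task 4 → Task 8 → Task 9.

Variance along critical path = 1.778 + 7.111 + 5.444 + 0.111 = 14.444; σ = √14.444 = 3.801 days.
Z = (46 − 52) / 3.801 = -1.579
P(T ≤ 46) = Φ(-1.579) ≈ 0.057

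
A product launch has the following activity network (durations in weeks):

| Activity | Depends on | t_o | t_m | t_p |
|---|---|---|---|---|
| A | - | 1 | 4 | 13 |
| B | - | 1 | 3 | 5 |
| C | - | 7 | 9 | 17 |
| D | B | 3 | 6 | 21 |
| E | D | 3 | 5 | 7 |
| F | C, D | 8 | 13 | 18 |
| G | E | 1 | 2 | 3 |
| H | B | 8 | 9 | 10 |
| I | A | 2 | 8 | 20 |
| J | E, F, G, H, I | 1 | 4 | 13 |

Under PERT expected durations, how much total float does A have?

te_A = (1 + 4·4 + 13)/6 = 30/6 = 5
te_B = (1 + 4·3 + 5)/6 = 18/6 = 3
te_C = (7 + 4·9 + 17)/6 = 60/6 = 10
te_D = (3 + 4·6 + 21)/6 = 48/6 = 8
te_E = (3 + 4·5 + 7)/6 = 30/6 = 5
te_F = (8 + 4·13 + 18)/6 = 78/6 = 13
te_G = (1 + 4·2 + 3)/6 = 12/6 = 2
te_H = (8 + 4·9 + 10)/6 = 54/6 = 9
te_I = (2 + 4·8 + 20)/6 = 54/6 = 9
te_J = (1 + 4·4 + 13)/6 = 30/6 = 5

Forward pass:
ES_A = 0; EF_A = 5
ES_B = 0; EF_B = 3
ES_C = 0; EF_C = 10
ES_D = 3; EF_D = 3+8 = 11
ES_E = 11; EF_E = 11+5 = 16
ES_F = max(EF_C=10, EF_D=11) = 11; EF_F = 11+13 = 24
ES_G = 16; EF_G = 16+2 = 18
ES_H = 3; EF_H = 3+9 = 12
ES_I = 5; EF_I = 5+9 = 14
ES_J = max(EF_E=16, EF_F=24, EF_G=18, EF_H=12, EF_I=14) = 24; EF_J = 24+5 = 29
Expected project duration μ = 29 weeks. Critical path: B → D → F → J.

Backward pass:
LF_J = 29; LS_J = 29−5 = 24
LF_I = LS_J = 24; LS_I = 24−9 = 15
LF_H = LS_J = 24; LS_H = 24−9 = 15
LF_G = LS_J = 24; LS_G = 24−2 = 22
LF_F = LS_J = 24; LS_F = 24−13 = 11
LF_E = min(LS_G=22, LS_J=24) = 22; LS_E = 22−5 = 17
LF_D = min(LS_E=17, LS_F=11) = 11; LS_D = 11−8 = 3
LF_C = LS_F = 11; LS_C = 11−10 = 1
LF_B = min(LS_D=3, LS_H=15) = 3; LS_B = 3−3 = 0
LF_A = LS_I = 15; LS_A = 15−5 = 10
Slack_A = LS_A − ES_A = 10 − 0 = 10

10 weeks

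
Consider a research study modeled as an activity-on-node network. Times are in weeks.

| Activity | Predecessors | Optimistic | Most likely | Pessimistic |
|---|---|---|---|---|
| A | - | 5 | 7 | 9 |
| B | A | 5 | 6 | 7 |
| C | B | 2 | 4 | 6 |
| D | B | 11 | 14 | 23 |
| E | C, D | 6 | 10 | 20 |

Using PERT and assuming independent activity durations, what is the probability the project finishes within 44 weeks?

0.943

te_A = (5 + 4·7 + 9)/6 = 42/6 = 7; σ²_A = ((9−5)/6)² = 0.444
te_B = (5 + 4·6 + 7)/6 = 36/6 = 6; σ²_B = ((7−5)/6)² = 0.111
te_C = (2 + 4·4 + 6)/6 = 24/6 = 4; σ²_C = ((6−2)/6)² = 0.444
te_D = (11 + 4·14 + 23)/6 = 90/6 = 15; σ²_D = ((23−11)/6)² = 4.000
te_E = (6 + 4·10 + 20)/6 = 66/6 = 11; σ²_E = ((20−6)/6)² = 5.444

Forward pass:
ES_A = 0; EF_A = 7
ES_B = 7; EF_B = 7+6 = 13
ES_C = 13; EF_C = 13+4 = 17
ES_D = 13; EF_D = 13+15 = 28
ES_E = max(EF_C=17, EF_D=28) = 28; EF_E = 28+11 = 39
Expected project duration μ = 39 weeks. Critical path: A → B → D → E.

Variance along critical path = 0.444 + 0.111 + 4.000 + 5.444 = 10.000; σ = √10.000 = 3.162 weeks.
Z = (44 − 39) / 3.162 = 1.581
P(T ≤ 44) = Φ(1.581) ≈ 0.943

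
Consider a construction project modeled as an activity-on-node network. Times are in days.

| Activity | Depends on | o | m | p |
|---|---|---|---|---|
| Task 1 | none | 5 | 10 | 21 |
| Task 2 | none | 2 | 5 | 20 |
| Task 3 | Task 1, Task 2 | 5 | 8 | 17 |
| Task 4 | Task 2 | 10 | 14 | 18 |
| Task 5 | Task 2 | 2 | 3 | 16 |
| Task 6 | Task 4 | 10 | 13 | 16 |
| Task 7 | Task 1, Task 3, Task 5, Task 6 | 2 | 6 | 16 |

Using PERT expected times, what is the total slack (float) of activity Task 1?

te_Task 1 = (5 + 4·10 + 21)/6 = 66/6 = 11
te_Task 2 = (2 + 4·5 + 20)/6 = 42/6 = 7
te_Task 3 = (5 + 4·8 + 17)/6 = 54/6 = 9
te_Task 4 = (10 + 4·14 + 18)/6 = 84/6 = 14
te_Task 5 = (2 + 4·3 + 16)/6 = 30/6 = 5
te_Task 6 = (10 + 4·13 + 16)/6 = 78/6 = 13
te_Task 7 = (2 + 4·6 + 16)/6 = 42/6 = 7

Forward pass:
ES_Task 1 = 0; EF_Task 1 = 11
ES_Task 2 = 0; EF_Task 2 = 7
ES_Task 3 = max(EF_Task 1=11, EF_Task 2=7) = 11; EF_Task 3 = 11+9 = 20
ES_Task 4 = 7; EF_Task 4 = 7+14 = 21
ES_Task 5 = 7; EF_Task 5 = 7+5 = 12
ES_Task 6 = 21; EF_Task 6 = 21+13 = 34
ES_Task 7 = max(EF_Task 1=11, EF_Task 3=20, EF_Task 5=12, EF_Task 6=34) = 34; EF_Task 7 = 34+7 = 41
Expected project duration μ = 41 days. Critical path: Task 2 → Task 4 → Task 6 → Task 7.

Backward pass:
LF_Task 7 = 41; LS_Task 7 = 41−7 = 34
LF_Task 6 = LS_Task 7 = 34; LS_Task 6 = 34−13 = 21
LF_Task 5 = LS_Task 7 = 34; LS_Task 5 = 34−5 = 29
LF_Task 4 = LS_Task 6 = 21; LS_Task 4 = 21−14 = 7
LF_Task 3 = LS_Task 7 = 34; LS_Task 3 = 34−9 = 25
LF_Task 2 = min(LS_Task 3=25, LS_Task 4=7, LS_Task 5=29) = 7; LS_Task 2 = 7−7 = 0
LF_Task 1 = min(LS_Task 3=25, LS_Task 7=34) = 25; LS_Task 1 = 25−11 = 14
Slack_Task 1 = LS_Task 1 − ES_Task 1 = 14 − 0 = 14

14 days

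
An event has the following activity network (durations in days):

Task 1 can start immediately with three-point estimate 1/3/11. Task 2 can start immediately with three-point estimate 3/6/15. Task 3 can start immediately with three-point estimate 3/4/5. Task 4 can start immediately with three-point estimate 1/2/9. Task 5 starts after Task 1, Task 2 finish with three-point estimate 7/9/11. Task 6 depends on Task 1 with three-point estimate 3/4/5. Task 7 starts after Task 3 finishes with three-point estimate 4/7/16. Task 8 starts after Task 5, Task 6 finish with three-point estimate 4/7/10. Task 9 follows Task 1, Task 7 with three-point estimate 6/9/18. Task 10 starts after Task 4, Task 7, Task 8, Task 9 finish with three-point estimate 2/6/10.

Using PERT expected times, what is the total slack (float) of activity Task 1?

3 days

te_Task 1 = (1 + 4·3 + 11)/6 = 24/6 = 4
te_Task 2 = (3 + 4·6 + 15)/6 = 42/6 = 7
te_Task 3 = (3 + 4·4 + 5)/6 = 24/6 = 4
te_Task 4 = (1 + 4·2 + 9)/6 = 18/6 = 3
te_Task 5 = (7 + 4·9 + 11)/6 = 54/6 = 9
te_Task 6 = (3 + 4·4 + 5)/6 = 24/6 = 4
te_Task 7 = (4 + 4·7 + 16)/6 = 48/6 = 8
te_Task 8 = (4 + 4·7 + 10)/6 = 42/6 = 7
te_Task 9 = (6 + 4·9 + 18)/6 = 60/6 = 10
te_Task 10 = (2 + 4·6 + 10)/6 = 36/6 = 6

Forward pass:
ES_Task 1 = 0; EF_Task 1 = 4
ES_Task 2 = 0; EF_Task 2 = 7
ES_Task 3 = 0; EF_Task 3 = 4
ES_Task 4 = 0; EF_Task 4 = 3
ES_Task 5 = max(EF_Task 1=4, EF_Task 2=7) = 7; EF_Task 5 = 7+9 = 16
ES_Task 6 = 4; EF_Task 6 = 4+4 = 8
ES_Task 7 = 4; EF_Task 7 = 4+8 = 12
ES_Task 8 = max(EF_Task 5=16, EF_Task 6=8) = 16; EF_Task 8 = 16+7 = 23
ES_Task 9 = max(EF_Task 1=4, EF_Task 7=12) = 12; EF_Task 9 = 12+10 = 22
ES_Task 10 = max(EF_Task 4=3, EF_Task 7=12, EF_Task 8=23, EF_Task 9=22) = 23; EF_Task 10 = 23+6 = 29
Expected project duration μ = 29 days. Critical path: Task 2 → Task 5 → Task 8 → Task 10.

Backward pass:
LF_Task 10 = 29; LS_Task 10 = 29−6 = 23
LF_Task 9 = LS_Task 10 = 23; LS_Task 9 = 23−10 = 13
LF_Task 8 = LS_Task 10 = 23; LS_Task 8 = 23−7 = 16
LF_Task 7 = min(LS_Task 9=13, LS_Task 10=23) = 13; LS_Task 7 = 13−8 = 5
LF_Task 6 = LS_Task 8 = 16; LS_Task 6 = 16−4 = 12
LF_Task 5 = LS_Task 8 = 16; LS_Task 5 = 16−9 = 7
LF_Task 4 = LS_Task 10 = 23; LS_Task 4 = 23−3 = 20
LF_Task 3 = LS_Task 7 = 5; LS_Task 3 = 5−4 = 1
LF_Task 2 = LS_Task 5 = 7; LS_Task 2 = 7−7 = 0
LF_Task 1 = min(LS_Task 5=7, LS_Task 6=12, LS_Task 9=13) = 7; LS_Task 1 = 7−4 = 3
Slack_Task 1 = LS_Task 1 − ES_Task 1 = 3 − 0 = 3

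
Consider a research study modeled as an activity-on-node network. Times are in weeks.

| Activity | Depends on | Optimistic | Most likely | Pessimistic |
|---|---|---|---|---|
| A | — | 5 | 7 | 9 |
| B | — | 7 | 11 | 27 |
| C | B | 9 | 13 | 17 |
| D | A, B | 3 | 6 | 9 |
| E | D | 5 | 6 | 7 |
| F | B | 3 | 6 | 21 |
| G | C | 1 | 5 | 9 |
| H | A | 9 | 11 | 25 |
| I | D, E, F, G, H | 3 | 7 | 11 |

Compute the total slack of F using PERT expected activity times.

te_A = (5 + 4·7 + 9)/6 = 42/6 = 7
te_B = (7 + 4·11 + 27)/6 = 78/6 = 13
te_C = (9 + 4·13 + 17)/6 = 78/6 = 13
te_D = (3 + 4·6 + 9)/6 = 36/6 = 6
te_E = (5 + 4·6 + 7)/6 = 36/6 = 6
te_F = (3 + 4·6 + 21)/6 = 48/6 = 8
te_G = (1 + 4·5 + 9)/6 = 30/6 = 5
te_H = (9 + 4·11 + 25)/6 = 78/6 = 13
te_I = (3 + 4·7 + 11)/6 = 42/6 = 7

Forward pass:
ES_A = 0; EF_A = 7
ES_B = 0; EF_B = 13
ES_C = 13; EF_C = 13+13 = 26
ES_D = max(EF_A=7, EF_B=13) = 13; EF_D = 13+6 = 19
ES_E = 19; EF_E = 19+6 = 25
ES_F = 13; EF_F = 13+8 = 21
ES_G = 26; EF_G = 26+5 = 31
ES_H = 7; EF_H = 7+13 = 20
ES_I = max(EF_D=19, EF_E=25, EF_F=21, EF_G=31, EF_H=20) = 31; EF_I = 31+7 = 38
Expected project duration μ = 38 weeks. Critical path: B → C → G → I.

Backward pass:
LF_I = 38; LS_I = 38−7 = 31
LF_H = LS_I = 31; LS_H = 31−13 = 18
LF_G = LS_I = 31; LS_G = 31−5 = 26
LF_F = LS_I = 31; LS_F = 31−8 = 23
LF_E = LS_I = 31; LS_E = 31−6 = 25
LF_D = min(LS_E=25, LS_I=31) = 25; LS_D = 25−6 = 19
LF_C = LS_G = 26; LS_C = 26−13 = 13
LF_B = min(LS_C=13, LS_D=19, LS_F=23) = 13; LS_B = 13−13 = 0
LF_A = min(LS_D=19, LS_H=18) = 18; LS_A = 18−7 = 11
Slack_F = LS_F − ES_F = 23 − 13 = 10

10 weeks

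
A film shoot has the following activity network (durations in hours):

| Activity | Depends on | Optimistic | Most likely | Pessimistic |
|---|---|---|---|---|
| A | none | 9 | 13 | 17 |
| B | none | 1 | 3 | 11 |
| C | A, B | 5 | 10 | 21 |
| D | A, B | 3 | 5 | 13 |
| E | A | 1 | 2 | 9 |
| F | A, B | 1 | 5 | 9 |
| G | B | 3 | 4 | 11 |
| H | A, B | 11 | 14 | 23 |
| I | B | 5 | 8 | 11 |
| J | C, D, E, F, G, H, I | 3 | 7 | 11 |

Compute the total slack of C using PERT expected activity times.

4 hours

te_A = (9 + 4·13 + 17)/6 = 78/6 = 13
te_B = (1 + 4·3 + 11)/6 = 24/6 = 4
te_C = (5 + 4·10 + 21)/6 = 66/6 = 11
te_D = (3 + 4·5 + 13)/6 = 36/6 = 6
te_E = (1 + 4·2 + 9)/6 = 18/6 = 3
te_F = (1 + 4·5 + 9)/6 = 30/6 = 5
te_G = (3 + 4·4 + 11)/6 = 30/6 = 5
te_H = (11 + 4·14 + 23)/6 = 90/6 = 15
te_I = (5 + 4·8 + 11)/6 = 48/6 = 8
te_J = (3 + 4·7 + 11)/6 = 42/6 = 7

Forward pass:
ES_A = 0; EF_A = 13
ES_B = 0; EF_B = 4
ES_C = max(EF_A=13, EF_B=4) = 13; EF_C = 13+11 = 24
ES_D = max(EF_A=13, EF_B=4) = 13; EF_D = 13+6 = 19
ES_E = 13; EF_E = 13+3 = 16
ES_F = max(EF_A=13, EF_B=4) = 13; EF_F = 13+5 = 18
ES_G = 4; EF_G = 4+5 = 9
ES_H = max(EF_A=13, EF_B=4) = 13; EF_H = 13+15 = 28
ES_I = 4; EF_I = 4+8 = 12
ES_J = max(EF_C=24, EF_D=19, EF_E=16, EF_F=18, EF_G=9, EF_H=28, EF_I=12) = 28; EF_J = 28+7 = 35
Expected project duration μ = 35 hours. Critical path: A → H → J.

Backward pass:
LF_J = 35; LS_J = 35−7 = 28
LF_I = LS_J = 28; LS_I = 28−8 = 20
LF_H = LS_J = 28; LS_H = 28−15 = 13
LF_G = LS_J = 28; LS_G = 28−5 = 23
LF_F = LS_J = 28; LS_F = 28−5 = 23
LF_E = LS_J = 28; LS_E = 28−3 = 25
LF_D = LS_J = 28; LS_D = 28−6 = 22
LF_C = LS_J = 28; LS_C = 28−11 = 17
LF_B = min(LS_C=17, LS_D=22, LS_F=23, LS_G=23, LS_H=13, LS_I=20) = 13; LS_B = 13−4 = 9
LF_A = min(LS_C=17, LS_D=22, LS_E=25, LS_F=23, LS_H=13) = 13; LS_A = 13−13 = 0
Slack_C = LS_C − ES_C = 17 − 13 = 4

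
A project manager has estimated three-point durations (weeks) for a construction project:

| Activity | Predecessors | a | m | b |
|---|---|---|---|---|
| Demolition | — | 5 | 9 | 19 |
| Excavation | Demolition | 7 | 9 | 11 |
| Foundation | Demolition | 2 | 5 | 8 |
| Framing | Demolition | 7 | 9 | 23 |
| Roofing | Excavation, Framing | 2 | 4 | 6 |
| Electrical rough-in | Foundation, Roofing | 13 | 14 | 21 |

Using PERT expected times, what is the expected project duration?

te_Demolition = (5 + 4·9 + 19)/6 = 60/6 = 10
te_Excavation = (7 + 4·9 + 11)/6 = 54/6 = 9
te_Foundation = (2 + 4·5 + 8)/6 = 30/6 = 5
te_Framing = (7 + 4·9 + 23)/6 = 66/6 = 11
te_Roofing = (2 + 4·4 + 6)/6 = 24/6 = 4
te_Electrical rough-in = (13 + 4·14 + 21)/6 = 90/6 = 15

Forward pass:
ES_Demolition = 0; EF_Demolition = 10
ES_Excavation = 10; EF_Excavation = 10+9 = 19
ES_Foundation = 10; EF_Foundation = 10+5 = 15
ES_Framing = 10; EF_Framing = 10+11 = 21
ES_Roofing = max(EF_Excavation=19, EF_Framing=21) = 21; EF_Roofing = 21+4 = 25
ES_Electrical rough-in = max(EF_Foundation=15, EF_Roofing=25) = 25; EF_Electrical rough-in = 25+15 = 40
Expected project duration μ = 40 weeks. Critical path: Demolition → Framing → Roofing → Electrical rough-in.

40 weeks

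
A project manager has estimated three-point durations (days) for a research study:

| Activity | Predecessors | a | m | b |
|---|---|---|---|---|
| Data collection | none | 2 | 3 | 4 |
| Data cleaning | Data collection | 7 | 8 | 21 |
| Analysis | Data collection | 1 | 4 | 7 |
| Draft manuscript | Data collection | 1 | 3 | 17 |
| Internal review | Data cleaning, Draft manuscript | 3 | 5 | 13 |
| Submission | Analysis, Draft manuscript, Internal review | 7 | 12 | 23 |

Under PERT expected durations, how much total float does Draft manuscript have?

5 days

te_Data collection = (2 + 4·3 + 4)/6 = 18/6 = 3
te_Data cleaning = (7 + 4·8 + 21)/6 = 60/6 = 10
te_Analysis = (1 + 4·4 + 7)/6 = 24/6 = 4
te_Draft manuscript = (1 + 4·3 + 17)/6 = 30/6 = 5
te_Internal review = (3 + 4·5 + 13)/6 = 36/6 = 6
te_Submission = (7 + 4·12 + 23)/6 = 78/6 = 13

Forward pass:
ES_Data collection = 0; EF_Data collection = 3
ES_Data cleaning = 3; EF_Data cleaning = 3+10 = 13
ES_Analysis = 3; EF_Analysis = 3+4 = 7
ES_Draft manuscript = 3; EF_Draft manuscript = 3+5 = 8
ES_Internal review = max(EF_Data cleaning=13, EF_Draft manuscript=8) = 13; EF_Internal review = 13+6 = 19
ES_Submission = max(EF_Analysis=7, EF_Draft manuscript=8, EF_Internal review=19) = 19; EF_Submission = 19+13 = 32
Expected project duration μ = 32 days. Critical path: Data collection → Data cleaning → Internal review → Submission.

Backward pass:
LF_Submission = 32; LS_Submission = 32−13 = 19
LF_Internal review = LS_Submission = 19; LS_Internal review = 19−6 = 13
LF_Draft manuscript = min(LS_Internal review=13, LS_Submission=19) = 13; LS_Draft manuscript = 13−5 = 8
LF_Analysis = LS_Submission = 19; LS_Analysis = 19−4 = 15
LF_Data cleaning = LS_Internal review = 13; LS_Data cleaning = 13−10 = 3
LF_Data collection = min(LS_Data cleaning=3, LS_Analysis=15, LS_Draft manuscript=8) = 3; LS_Data collection = 3−3 = 0
Slack_Draft manuscript = LS_Draft manuscript − ES_Draft manuscript = 8 − 3 = 5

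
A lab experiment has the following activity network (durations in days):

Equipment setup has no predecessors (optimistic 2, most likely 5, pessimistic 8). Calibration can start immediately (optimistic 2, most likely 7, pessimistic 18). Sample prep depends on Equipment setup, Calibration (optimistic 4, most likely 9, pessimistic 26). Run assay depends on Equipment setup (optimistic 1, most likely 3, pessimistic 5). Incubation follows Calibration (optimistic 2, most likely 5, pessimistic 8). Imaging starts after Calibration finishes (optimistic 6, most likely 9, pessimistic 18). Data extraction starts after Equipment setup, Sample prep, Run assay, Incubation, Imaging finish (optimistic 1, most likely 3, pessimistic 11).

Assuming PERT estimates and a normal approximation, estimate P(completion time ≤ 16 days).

0.074

te_Equipment setup = (2 + 4·5 + 8)/6 = 30/6 = 5; σ²_Equipment setup = ((8−2)/6)² = 1.000
te_Calibration = (2 + 4·7 + 18)/6 = 48/6 = 8; σ²_Calibration = ((18−2)/6)² = 7.111
te_Sample prep = (4 + 4·9 + 26)/6 = 66/6 = 11; σ²_Sample prep = ((26−4)/6)² = 13.444
te_Run assay = (1 + 4·3 + 5)/6 = 18/6 = 3; σ²_Run assay = ((5−1)/6)² = 0.444
te_Incubation = (2 + 4·5 + 8)/6 = 30/6 = 5; σ²_Incubation = ((8−2)/6)² = 1.000
te_Imaging = (6 + 4·9 + 18)/6 = 60/6 = 10; σ²_Imaging = ((18−6)/6)² = 4.000
te_Data extraction = (1 + 4·3 + 11)/6 = 24/6 = 4; σ²_Data extraction = ((11−1)/6)² = 2.778

Forward pass:
ES_Equipment setup = 0; EF_Equipment setup = 5
ES_Calibration = 0; EF_Calibration = 8
ES_Sample prep = max(EF_Equipment setup=5, EF_Calibration=8) = 8; EF_Sample prep = 8+11 = 19
ES_Run assay = 5; EF_Run assay = 5+3 = 8
ES_Incubation = 8; EF_Incubation = 8+5 = 13
ES_Imaging = 8; EF_Imaging = 8+10 = 18
ES_Data extraction = max(EF_Equipment setup=5, EF_Sample prep=19, EF_Run assay=8, EF_Incubation=13, EF_Imaging=18) = 19; EF_Data extraction = 19+4 = 23
Expected project duration μ = 23 days. Critical path: Calibration → Sample prep → Data extraction.

Variance along critical path = 7.111 + 13.444 + 2.778 = 23.333; σ = √23.333 = 4.830 days.
Z = (16 − 23) / 4.830 = -1.449
P(T ≤ 16) = Φ(-1.449) ≈ 0.074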